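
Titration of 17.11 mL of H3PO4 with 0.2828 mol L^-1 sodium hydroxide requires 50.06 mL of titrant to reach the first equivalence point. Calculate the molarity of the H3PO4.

0.827 M

n(NaOH) = 0.2828 x 0.05006 = 0.01416 mol.
At the first equivalence point, 1 mol OH^- react per mol H3PO4, so n(H3PO4) = 0.01416 / 1 = 0.01416 mol.
[H3PO4] = 0.01416 / 0.01711 L = 0.827 M.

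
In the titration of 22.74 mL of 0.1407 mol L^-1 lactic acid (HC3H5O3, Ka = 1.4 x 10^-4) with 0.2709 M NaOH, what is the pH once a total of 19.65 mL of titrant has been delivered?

n(acid) = 0.1407 x 0.02274 = 0.003200 mol; n(NaOH) added = 0.2709 x 0.01965 = 0.005323 mol.
Base is in excess by 0.005323 - 0.003200 = 0.002124 mol in a total volume of 0.04239 L.
[OH^-] = 0.002124/0.04239 = 0.05010 M, so pOH = 1.30 and pH = 14.00 - 1.30 = 12.70.

12.70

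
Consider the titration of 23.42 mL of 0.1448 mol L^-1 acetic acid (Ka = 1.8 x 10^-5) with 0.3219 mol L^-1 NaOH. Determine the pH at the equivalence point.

8.87

n(CH3COOH) = 0.1448 x 0.02342 = 0.003391 mol; V(NaOH) at equivalence = 0.003391/0.3219 = 0.01053 L.
At equivalence all the acid is converted to CH3COO-; total volume = 0.02342 + 0.01053 = 0.03395 L, so [CH3COO-] = 0.003391/0.03395 = 0.09987 M.
Kb = Kw/Ka = 1.0e-14 / 1.8 x 10^-5 = 5.56e-10.
[OH^-] = sqrt(Kb x [CH3COO-]) = sqrt(5.56e-10 x 0.09987) = 7.45e-6 M.
pOH = 5.13, so pH = 14.00 - 5.13 = 8.87.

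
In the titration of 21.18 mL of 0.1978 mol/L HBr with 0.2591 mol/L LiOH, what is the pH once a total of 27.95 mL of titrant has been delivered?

n(acid) = 0.1978 x 0.02118 = 0.004189 mol; n(LiOH) added = 0.2591 x 0.02795 = 0.007242 mol.
Base is in excess by 0.007242 - 0.004189 = 0.003052 mol in a total volume of 0.04913 L.
[OH^-] = 0.003052/0.04913 = 0.06213 M, so pOH = 1.21 and pH = 14.00 - 1.21 = 12.79.

12.79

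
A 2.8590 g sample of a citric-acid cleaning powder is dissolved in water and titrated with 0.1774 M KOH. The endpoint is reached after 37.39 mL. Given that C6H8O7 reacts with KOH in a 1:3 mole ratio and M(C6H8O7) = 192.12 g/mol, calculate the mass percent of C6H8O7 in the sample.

n(KOH) = 0.1774 x 0.03739 = 0.006633 mol.
n(C6H8O7) = 0.006633 / 3 = 0.002211 mol.
mass of C6H8O7 = 0.002211 x 192.12 = 0.4248 g.
% purity = 0.4248 / 2.8590 x 100 = 14.9%.

14.9%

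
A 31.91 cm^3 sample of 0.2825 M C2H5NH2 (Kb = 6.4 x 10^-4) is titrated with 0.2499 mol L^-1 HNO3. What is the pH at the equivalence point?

5.84

n(C2H5NH2) = 0.2825 x 0.03191 = 0.009015 mol; V(HNO3) at equivalence = 0.009015/0.2499 = 0.03607 L.
At equivalence the base is fully converted to C2H5NH3+; total volume = 0.06798 L, so [C2H5NH3+] = 0.009015/0.06798 = 0.1326 M.
Ka(C2H5NH3+) = Kw/Kb = 1.0e-14 / 6.4 x 10^-4 = 1.56e-11.
[H^+] = sqrt(Ka x [C2H5NH3+]) = sqrt(1.56e-11 x 0.1326) = 1.44e-6 M.
pH = -log(1.44e-6) = 5.84.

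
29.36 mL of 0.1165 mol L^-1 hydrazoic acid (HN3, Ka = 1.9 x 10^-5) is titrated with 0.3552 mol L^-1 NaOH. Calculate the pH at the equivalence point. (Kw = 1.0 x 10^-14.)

8.83

n(HN3) = 0.1165 x 0.02936 = 0.003420 mol; V(NaOH) at equivalence = 0.003420/0.3552 = 0.009630 L.
At equivalence all the acid is converted to N3-; total volume = 0.02936 + 0.009630 = 0.03899 L, so [N3-] = 0.003420/0.03899 = 0.08773 M.
Kb = Kw/Ka = 1.0e-14 / 1.9 x 10^-5 = 5.26e-10.
[OH^-] = sqrt(Kb x [N3-]) = sqrt(5.26e-10 x 0.08773) = 6.80e-6 M.
pOH = 5.17, so pH = 14.00 - 5.17 = 8.83.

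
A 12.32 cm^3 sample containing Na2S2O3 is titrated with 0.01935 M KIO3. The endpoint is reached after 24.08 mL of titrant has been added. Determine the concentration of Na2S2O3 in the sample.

0.227 M

n(KIO3) = 0.01935 x 0.02408 = 0.0004659 mol.
From the balanced equation, 1 mol KIO3 reacts with 6 mol Na2S2O3, so n(Na2S2O3) = 0.0004659 x 6/1 = 0.002796 mol.
[Na2S2O3] = 0.002796 / 0.01232 L = 0.227 M.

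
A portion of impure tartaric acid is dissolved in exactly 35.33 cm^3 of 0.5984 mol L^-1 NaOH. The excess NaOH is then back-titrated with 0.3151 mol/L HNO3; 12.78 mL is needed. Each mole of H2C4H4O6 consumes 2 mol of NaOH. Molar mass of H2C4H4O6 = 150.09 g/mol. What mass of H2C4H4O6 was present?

1.28 g

Total n(NaOH) added = 0.5984 x 0.03533 = 0.02114 mol.
n(HNO3) used = 0.3151 x 0.01278 = 0.004027 mol, which equals the excess n(NaOH).
So n(NaOH) consumed by the sample = 0.02114 - 0.004027 = 0.01711 mol.
n(H2C4H4O6) = 0.01711 / 2 = 0.008557 mol.
mass = 0.008557 mol x 150.09 g/mol = 1.28 g.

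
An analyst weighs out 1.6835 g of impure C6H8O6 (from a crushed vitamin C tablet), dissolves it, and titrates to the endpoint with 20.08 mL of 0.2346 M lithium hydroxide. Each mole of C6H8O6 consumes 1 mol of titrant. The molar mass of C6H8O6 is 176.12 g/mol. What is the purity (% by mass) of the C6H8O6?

49.3%

n(LiOH) = 0.2346 x 0.02008 = 0.004711 mol.
n(C6H8O6) = 0.004711 / 1 = 0.004711 mol.
mass of C6H8O6 = 0.004711 x 176.12 = 0.8297 g.
% purity = 0.8297 / 1.6835 x 100 = 49.3%.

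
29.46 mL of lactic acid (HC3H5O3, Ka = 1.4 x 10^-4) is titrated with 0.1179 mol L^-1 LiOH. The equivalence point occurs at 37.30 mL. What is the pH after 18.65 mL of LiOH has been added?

3.85

18.65 mL is exactly half the equivalence volume (37.30/2), i.e. the half-equivalence point.
There, n(HA) = n(A^-), so pH = pKa = -log(1.4 x 10^-4) = 3.85.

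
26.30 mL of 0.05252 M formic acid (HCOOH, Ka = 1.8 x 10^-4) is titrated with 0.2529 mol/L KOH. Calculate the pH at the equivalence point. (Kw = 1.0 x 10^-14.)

n(HCOOH) = 0.05252 x 0.02630 = 0.001381 mol; V(KOH) at equivalence = 0.001381/0.2529 = 0.005462 L.
At equivalence all the acid is converted to HCOO-; total volume = 0.02630 + 0.005462 = 0.03176 L, so [HCOO-] = 0.001381/0.03176 = 0.04349 M.
Kb = Kw/Ka = 1.0e-14 / 1.8 x 10^-4 = 5.56e-11.
[OH^-] = sqrt(Kb x [HCOO-]) = sqrt(5.56e-11 x 0.04349) = 1.55e-6 M.
pOH = 5.81, so pH = 14.00 - 5.81 = 8.19.

8.19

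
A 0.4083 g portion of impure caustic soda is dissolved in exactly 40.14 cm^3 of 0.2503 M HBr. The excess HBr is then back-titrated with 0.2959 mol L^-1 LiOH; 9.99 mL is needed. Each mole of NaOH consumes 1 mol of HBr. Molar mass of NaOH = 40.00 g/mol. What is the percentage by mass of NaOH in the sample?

69.5%

Total n(HBr) added = 0.2503 x 0.04014 = 0.01005 mol.
n(LiOH) used = 0.2959 x 0.009990 = 0.002956 mol, which equals the excess n(HBr).
So n(HBr) consumed by the sample = 0.01005 - 0.002956 = 0.007091 mol.
n(NaOH) = 0.007091 / 1 = 0.007091 mol.
mass NaOH = 0.007091 x 40.00 = 0.2836 g, so %NaOH = 0.2836/0.4083 x 100 = 69.5%.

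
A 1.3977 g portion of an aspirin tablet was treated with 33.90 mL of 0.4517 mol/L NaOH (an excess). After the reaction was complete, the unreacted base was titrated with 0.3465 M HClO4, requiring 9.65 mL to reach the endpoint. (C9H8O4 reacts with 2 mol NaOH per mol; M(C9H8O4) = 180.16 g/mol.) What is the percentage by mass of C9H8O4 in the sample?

77.1%

Total n(NaOH) added = 0.4517 x 0.03390 = 0.01531 mol.
n(HClO4) used = 0.3465 x 0.009650 = 0.003344 mol, which equals the excess n(NaOH).
So n(NaOH) consumed by the sample = 0.01531 - 0.003344 = 0.01197 mol.
n(C9H8O4) = 0.01197 / 2 = 0.005984 mol.
mass C9H8O4 = 0.005984 x 180.16 = 1.078 g, so %C9H8O4 = 1.078/1.3977 x 100 = 77.1%.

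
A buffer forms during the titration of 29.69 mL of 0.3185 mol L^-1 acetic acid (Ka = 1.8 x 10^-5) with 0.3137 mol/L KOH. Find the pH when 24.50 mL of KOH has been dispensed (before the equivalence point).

5.38

Initial n(CH3COOH) = 0.3185 x 0.02969 = 0.009456 mol.
n(KOH) added = 0.3137 x 0.02450 = 0.007686 mol, converting that many moles of CH3COOH to CH3COO-.
Remaining n(CH3COOH) = 0.001771 mol; n(CH3COO-) = 0.007686 mol.
By Henderson-Hasselbalch, pH = pKa + log([A^-]/[HA]) = 4.74 + log(0.007686/0.001771) = 4.74 + (+0.64) = 5.38.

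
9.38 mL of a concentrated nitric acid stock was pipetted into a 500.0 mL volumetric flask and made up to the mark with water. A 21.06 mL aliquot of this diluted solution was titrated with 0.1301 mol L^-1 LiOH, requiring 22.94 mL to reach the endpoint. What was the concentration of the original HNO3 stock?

7.55 M

n(LiOH) = 0.1301 x 0.02294 = 0.002984 mol.
n(HNO3) in the aliquot = 0.002984 mol.
[diluted HNO3] = 0.002984 / 0.02106 = 0.1417 M.
Dilution factor = 500.0/9.380 = 53.30, so [stock] = 0.1417 x 53.30 = 7.55 M.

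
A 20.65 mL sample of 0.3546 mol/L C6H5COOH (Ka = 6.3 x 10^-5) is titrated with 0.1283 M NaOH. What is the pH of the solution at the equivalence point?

8.59

n(C6H5COOH) = 0.3546 x 0.02065 = 0.007322 mol; V(NaOH) at equivalence = 0.007322/0.1283 = 0.05707 L.
At equivalence all the acid is converted to C6H5COO-; total volume = 0.02065 + 0.05707 = 0.07772 L, so [C6H5COO-] = 0.007322/0.07772 = 0.09421 M.
Kb = Kw/Ka = 1.0e-14 / 6.3 x 10^-5 = 1.59e-10.
[OH^-] = sqrt(Kb x [C6H5COO-]) = sqrt(1.59e-10 x 0.09421) = 3.87e-6 M.
pOH = 5.41, so pH = 14.00 - 5.41 = 8.59.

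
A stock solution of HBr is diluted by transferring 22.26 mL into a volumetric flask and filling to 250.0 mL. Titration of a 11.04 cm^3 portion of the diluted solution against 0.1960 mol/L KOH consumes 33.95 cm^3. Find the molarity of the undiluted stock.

n(KOH) = 0.1960 x 0.03395 = 0.006654 mol.
n(HBr) in the aliquot = 0.006654 mol.
[diluted HBr] = 0.006654 / 0.01104 = 0.6027 M.
Dilution factor = 250.0/22.26 = 11.23, so [stock] = 0.6027 x 11.23 = 6.77 M.

6.77 M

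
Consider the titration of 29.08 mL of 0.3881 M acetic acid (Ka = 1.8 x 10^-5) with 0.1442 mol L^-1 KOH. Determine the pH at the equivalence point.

n(CH3COOH) = 0.3881 x 0.02908 = 0.01129 mol; V(KOH) at equivalence = 0.01129/0.1442 = 0.07827 L.
At equivalence all the acid is converted to CH3COO-; total volume = 0.02908 + 0.07827 = 0.1073 L, so [CH3COO-] = 0.01129/0.1073 = 0.1051 M.
Kb = Kw/Ka = 1.0e-14 / 1.8 x 10^-5 = 5.56e-10.
[OH^-] = sqrt(Kb x [CH3COO-]) = sqrt(5.56e-10 x 0.1051) = 7.64e-6 M.
pOH = 5.12, so pH = 14.00 - 5.12 = 8.88.

8.88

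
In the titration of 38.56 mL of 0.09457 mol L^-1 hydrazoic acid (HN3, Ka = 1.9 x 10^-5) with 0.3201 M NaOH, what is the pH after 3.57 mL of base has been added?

Initial n(HN3) = 0.09457 x 0.03856 = 0.003647 mol.
n(NaOH) added = 0.3201 x 0.003570 = 0.001143 mol, converting that many moles of HN3 to N3-.
Remaining n(HN3) = 0.002504 mol; n(N3-) = 0.001143 mol.
By Henderson-Hasselbalch, pH = pKa + log([A^-]/[HA]) = 4.72 + log(0.001143/0.002504) = 4.72 + (-0.34) = 4.38.

4.38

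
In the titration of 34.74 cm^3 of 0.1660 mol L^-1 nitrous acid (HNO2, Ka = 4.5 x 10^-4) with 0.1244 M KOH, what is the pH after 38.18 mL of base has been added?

Initial n(HNO2) = 0.1660 x 0.03474 = 0.005767 mol.
n(KOH) added = 0.1244 x 0.03818 = 0.004750 mol, converting that many moles of HNO2 to NO2-.
Remaining n(HNO2) = 0.001017 mol; n(NO2-) = 0.004750 mol.
By Henderson-Hasselbalch, pH = pKa + log([A^-]/[HA]) = 3.35 + log(0.004750/0.001017) = 3.35 + (+0.67) = 4.02.

4.02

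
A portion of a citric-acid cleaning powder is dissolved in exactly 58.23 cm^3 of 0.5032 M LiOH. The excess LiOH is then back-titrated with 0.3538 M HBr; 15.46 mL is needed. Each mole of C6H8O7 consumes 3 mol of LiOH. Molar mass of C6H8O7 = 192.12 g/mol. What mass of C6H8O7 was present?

1.53 g

Total n(LiOH) added = 0.5032 x 0.05823 = 0.02930 mol.
n(HBr) used = 0.3538 x 0.01546 = 0.005470 mol, which equals the excess n(LiOH).
So n(LiOH) consumed by the sample = 0.02930 - 0.005470 = 0.02383 mol.
n(C6H8O7) = 0.02383 / 3 = 0.007944 mol.
mass = 0.007944 mol x 192.12 g/mol = 1.53 g.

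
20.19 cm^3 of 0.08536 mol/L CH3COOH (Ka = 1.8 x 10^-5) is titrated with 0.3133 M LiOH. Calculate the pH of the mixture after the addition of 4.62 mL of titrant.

5.46

Initial n(CH3COOH) = 0.08536 x 0.02019 = 0.001723 mol.
n(LiOH) added = 0.3133 x 0.004620 = 0.001447 mol, converting that many moles of CH3COOH to CH3COO-.
Remaining n(CH3COOH) = 0.0002760 mol; n(CH3COO-) = 0.001447 mol.
By Henderson-Hasselbalch, pH = pKa + log([A^-]/[HA]) = 4.74 + log(0.001447/0.0002760) = 4.74 + (+0.72) = 5.46.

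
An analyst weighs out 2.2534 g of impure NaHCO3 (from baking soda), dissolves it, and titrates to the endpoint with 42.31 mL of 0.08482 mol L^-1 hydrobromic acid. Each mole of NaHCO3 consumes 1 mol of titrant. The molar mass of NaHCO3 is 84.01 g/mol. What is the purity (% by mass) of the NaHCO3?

n(HBr) = 0.08482 x 0.04231 = 0.003589 mol.
n(NaHCO3) = 0.003589 / 1 = 0.003589 mol.
mass of NaHCO3 = 0.003589 x 84.01 = 0.3015 g.
% purity = 0.3015 / 2.2534 x 100 = 13.4%.

13.4%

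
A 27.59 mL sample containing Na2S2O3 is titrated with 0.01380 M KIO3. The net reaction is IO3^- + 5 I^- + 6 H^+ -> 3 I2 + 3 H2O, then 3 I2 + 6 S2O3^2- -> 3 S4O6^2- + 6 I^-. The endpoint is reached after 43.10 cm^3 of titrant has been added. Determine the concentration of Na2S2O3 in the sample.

0.129 M

n(KIO3) = 0.01380 x 0.04310 = 0.0005948 mol.
From the balanced equation, 1 mol KIO3 reacts with 6 mol Na2S2O3, so n(Na2S2O3) = 0.0005948 x 6/1 = 0.003569 mol.
[Na2S2O3] = 0.003569 / 0.02759 L = 0.129 M.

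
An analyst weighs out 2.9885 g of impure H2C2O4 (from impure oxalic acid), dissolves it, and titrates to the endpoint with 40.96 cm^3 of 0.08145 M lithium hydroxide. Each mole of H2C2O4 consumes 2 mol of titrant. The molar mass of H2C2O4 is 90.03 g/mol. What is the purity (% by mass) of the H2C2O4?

n(LiOH) = 0.08145 x 0.04096 = 0.003336 mol.
n(H2C2O4) = 0.003336 / 2 = 0.001668 mol.
mass of H2C2O4 = 0.001668 x 90.03 = 0.1502 g.
% purity = 0.1502 / 2.9885 x 100 = 5.03%.

5.03%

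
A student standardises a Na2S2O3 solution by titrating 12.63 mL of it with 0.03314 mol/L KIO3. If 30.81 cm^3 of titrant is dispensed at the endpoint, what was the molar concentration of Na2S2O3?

0.485 M

n(KIO3) = 0.03314 x 0.03081 = 0.001021 mol.
From the balanced equation, 1 mol KIO3 reacts with 6 mol Na2S2O3, so n(Na2S2O3) = 0.001021 x 6/1 = 0.006126 mol.
[Na2S2O3] = 0.006126 / 0.01263 L = 0.485 M.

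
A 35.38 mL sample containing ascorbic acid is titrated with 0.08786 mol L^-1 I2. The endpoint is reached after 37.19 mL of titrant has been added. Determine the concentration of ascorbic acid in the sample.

0.0924 M

n(I2) = 0.08786 x 0.03719 = 0.003268 mol.
From the balanced equation, 1 mol I2 reacts with 1 mol ascorbic acid, so n(ascorbic acid) = 0.003268 x 1/1 = 0.003268 mol.
[ascorbic acid] = 0.003268 / 0.03538 L = 0.0924 M.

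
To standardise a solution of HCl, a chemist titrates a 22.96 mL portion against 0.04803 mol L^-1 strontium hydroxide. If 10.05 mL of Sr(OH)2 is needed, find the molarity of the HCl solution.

0.0420 M

n(Sr(OH)2) delivered = 0.04803 x 0.01005 = 0.0004827 mol.
The reaction is 2 HCl + 1 Sr(OH)2, so n(HCl) = 0.0004827 x 2/1 = 0.0009654 mol.
[HCl] = 0.0009654 mol / 0.02296 L = 0.0420 M.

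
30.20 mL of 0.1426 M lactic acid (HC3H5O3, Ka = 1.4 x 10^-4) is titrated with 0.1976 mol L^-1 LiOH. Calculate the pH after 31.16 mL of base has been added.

n(acid) = 0.1426 x 0.03020 = 0.004307 mol; n(LiOH) added = 0.1976 x 0.03116 = 0.006157 mol.
Base is in excess by 0.006157 - 0.004307 = 0.001851 mol in a total volume of 0.06136 L.
[OH^-] = 0.001851/0.06136 = 0.03016 M, so pOH = 1.52 and pH = 14.00 - 1.52 = 12.48.

12.48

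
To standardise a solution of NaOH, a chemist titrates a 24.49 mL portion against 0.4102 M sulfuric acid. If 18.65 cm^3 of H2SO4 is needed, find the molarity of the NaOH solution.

0.625 M

n(H2SO4) delivered = 0.4102 x 0.01865 = 0.007650 mol.
The reaction is 2 NaOH + 1 H2SO4, so n(NaOH) = 0.007650 x 2/1 = 0.01530 mol.
[NaOH] = 0.01530 mol / 0.02449 L = 0.625 M.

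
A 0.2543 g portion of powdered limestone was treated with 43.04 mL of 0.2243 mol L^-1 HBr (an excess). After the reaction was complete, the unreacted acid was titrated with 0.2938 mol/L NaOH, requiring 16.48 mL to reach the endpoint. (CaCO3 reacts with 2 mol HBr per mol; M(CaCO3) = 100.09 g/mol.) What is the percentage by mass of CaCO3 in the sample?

Total n(HBr) added = 0.2243 x 0.04304 = 0.009654 mol.
n(NaOH) used = 0.2938 x 0.01648 = 0.004842 mol, which equals the excess n(HBr).
So n(HBr) consumed by the sample = 0.009654 - 0.004842 = 0.004812 mol.
n(CaCO3) = 0.004812 / 2 = 0.002406 mol.
mass CaCO3 = 0.002406 x 100.09 = 0.2408 g, so %CaCO3 = 0.2408/0.2543 x 100 = 94.7%.

94.7%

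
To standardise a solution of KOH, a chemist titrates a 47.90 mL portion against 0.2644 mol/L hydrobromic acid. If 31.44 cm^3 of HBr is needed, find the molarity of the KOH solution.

n(HBr) delivered = 0.2644 x 0.03144 = 0.008313 mol.
For a 1:1 reaction, n(KOH) = 0.008313 mol.
[KOH] = 0.008313 mol / 0.04790 L = 0.174 M.

0.174 M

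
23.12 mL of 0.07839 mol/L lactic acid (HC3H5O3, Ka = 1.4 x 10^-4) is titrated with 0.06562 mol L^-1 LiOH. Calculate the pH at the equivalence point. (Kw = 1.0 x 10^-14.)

8.20

n(HC3H5O3) = 0.07839 x 0.02312 = 0.001812 mol; V(LiOH) at equivalence = 0.001812/0.06562 = 0.02762 L.
At equivalence all the acid is converted to C3H5O3-; total volume = 0.02312 + 0.02762 = 0.05074 L, so [C3H5O3-] = 0.001812/0.05074 = 0.03572 M.
Kb = Kw/Ka = 1.0e-14 / 1.4 x 10^-4 = 7.14e-11.
[OH^-] = sqrt(Kb x [C3H5O3-]) = sqrt(7.14e-11 x 0.03572) = 1.60e-6 M.
pOH = 5.80, so pH = 14.00 - 5.80 = 8.20.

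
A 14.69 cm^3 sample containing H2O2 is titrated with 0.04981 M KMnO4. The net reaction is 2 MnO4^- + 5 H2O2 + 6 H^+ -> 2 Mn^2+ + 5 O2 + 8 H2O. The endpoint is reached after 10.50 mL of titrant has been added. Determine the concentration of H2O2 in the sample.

0.0890 M

n(KMnO4) = 0.04981 x 0.01050 = 0.0005230 mol.
From the balanced equation, 2 mol KMnO4 reacts with 5 mol H2O2, so n(H2O2) = 0.0005230 x 5/2 = 0.001308 mol.
[H2O2] = 0.001308 / 0.01469 L = 0.0890 M.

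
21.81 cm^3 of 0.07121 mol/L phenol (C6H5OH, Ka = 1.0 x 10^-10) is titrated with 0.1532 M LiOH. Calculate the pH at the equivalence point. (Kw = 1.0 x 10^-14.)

n(C6H5OH) = 0.07121 x 0.02181 = 0.001553 mol; V(LiOH) at equivalence = 0.001553/0.1532 = 0.01014 L.
At equivalence all the acid is converted to C6H5O-; total volume = 0.02181 + 0.01014 = 0.03195 L, so [C6H5O-] = 0.001553/0.03195 = 0.04861 M.
Kb = Kw/Ka = 1.0e-14 / 1.0 x 10^-10 = 0.000100.
[OH^-] = sqrt(Kb x [C6H5O-]) = sqrt(0.000100 x 0.04861) = 0.00220 M.
pOH = 2.66, so pH = 14.00 - 2.66 = 11.34.

11.34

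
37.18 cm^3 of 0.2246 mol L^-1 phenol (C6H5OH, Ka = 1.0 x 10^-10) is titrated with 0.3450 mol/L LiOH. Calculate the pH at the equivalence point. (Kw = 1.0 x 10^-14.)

11.57

n(C6H5OH) = 0.2246 x 0.03718 = 0.008351 mol; V(LiOH) at equivalence = 0.008351/0.3450 = 0.02420 L.
At equivalence all the acid is converted to C6H5O-; total volume = 0.03718 + 0.02420 = 0.06138 L, so [C6H5O-] = 0.008351/0.06138 = 0.1360 M.
Kb = Kw/Ka = 1.0e-14 / 1.0 x 10^-10 = 0.000100.
[OH^-] = sqrt(Kb x [C6H5O-]) = sqrt(0.000100 x 0.1360) = 0.00369 M.
pOH = 2.43, so pH = 14.00 - 2.43 = 11.57.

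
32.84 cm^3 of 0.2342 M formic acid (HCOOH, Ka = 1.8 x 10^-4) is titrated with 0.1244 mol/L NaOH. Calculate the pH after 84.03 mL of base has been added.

12.37

n(acid) = 0.2342 x 0.03284 = 0.007691 mol; n(NaOH) added = 0.1244 x 0.08403 = 0.01045 mol.
Base is in excess by 0.01045 - 0.007691 = 0.002762 mol in a total volume of 0.1169 L.
[OH^-] = 0.002762/0.1169 = 0.02363 M, so pOH = 1.63 and pH = 14.00 - 1.63 = 12.37.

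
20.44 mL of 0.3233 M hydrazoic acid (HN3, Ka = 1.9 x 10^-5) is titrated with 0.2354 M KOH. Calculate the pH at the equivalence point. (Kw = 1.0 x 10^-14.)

n(HN3) = 0.3233 x 0.02044 = 0.006608 mol; V(KOH) at equivalence = 0.006608/0.2354 = 0.02807 L.
At equivalence all the acid is converted to N3-; total volume = 0.02044 + 0.02807 = 0.04851 L, so [N3-] = 0.006608/0.04851 = 0.1362 M.
Kb = Kw/Ka = 1.0e-14 / 1.9 x 10^-5 = 5.26e-10.
[OH^-] = sqrt(Kb x [N3-]) = sqrt(5.26e-10 x 0.1362) = 8.47e-6 M.
pOH = 5.07, so pH = 14.00 - 5.07 = 8.93.

8.93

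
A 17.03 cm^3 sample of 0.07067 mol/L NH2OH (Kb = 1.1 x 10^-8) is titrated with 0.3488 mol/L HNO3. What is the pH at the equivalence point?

3.64

n(NH2OH) = 0.07067 x 0.01703 = 0.001204 mol; V(HNO3) at equivalence = 0.001204/0.3488 = 0.003450 L.
At equivalence the base is fully converted to NH3OH+; total volume = 0.02048 L, so [NH3OH+] = 0.001204/0.02048 = 0.05876 M.
Ka(NH3OH+) = Kw/Kb = 1.0e-14 / 1.1 x 10^-8 = 9.09e-7.
[H^+] = sqrt(Ka x [NH3OH+]) = sqrt(9.09e-7 x 0.05876) = 0.000231 M.
pH = -log(0.000231) = 3.64.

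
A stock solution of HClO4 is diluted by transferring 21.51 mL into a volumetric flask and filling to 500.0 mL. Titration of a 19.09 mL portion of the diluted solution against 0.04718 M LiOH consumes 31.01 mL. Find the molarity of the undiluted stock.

1.78 M

n(LiOH) = 0.04718 x 0.03101 = 0.001463 mol.
n(HClO4) in the aliquot = 0.001463 mol.
[diluted HClO4] = 0.001463 / 0.01909 = 0.07664 M.
Dilution factor = 500.0/21.51 = 23.25, so [stock] = 0.07664 x 23.25 = 1.78 M.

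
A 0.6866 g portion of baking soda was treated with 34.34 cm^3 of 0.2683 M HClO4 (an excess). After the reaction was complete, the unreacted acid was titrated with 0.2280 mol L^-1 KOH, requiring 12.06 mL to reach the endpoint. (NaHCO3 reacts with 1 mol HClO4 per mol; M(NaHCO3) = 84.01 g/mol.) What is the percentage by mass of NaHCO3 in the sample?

Total n(HClO4) added = 0.2683 x 0.03434 = 0.009213 mol.
n(KOH) used = 0.2280 x 0.01206 = 0.002750 mol, which equals the excess n(HClO4).
So n(HClO4) consumed by the sample = 0.009213 - 0.002750 = 0.006464 mol.
n(NaHCO3) = 0.006464 / 1 = 0.006464 mol.
mass NaHCO3 = 0.006464 x 84.01 = 0.5430 g, so %NaHCO3 = 0.5430/0.6866 x 100 = 79.1%.

79.1%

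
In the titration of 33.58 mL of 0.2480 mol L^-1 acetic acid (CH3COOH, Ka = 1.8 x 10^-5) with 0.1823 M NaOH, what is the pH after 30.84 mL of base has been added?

Initial n(CH3COOH) = 0.2480 x 0.03358 = 0.008328 mol.
n(NaOH) added = 0.1823 x 0.03084 = 0.005622 mol, converting that many moles of CH3COOH to CH3COO-.
Remaining n(CH3COOH) = 0.002706 mol; n(CH3COO-) = 0.005622 mol.
By Henderson-Hasselbalch, pH = pKa + log([A^-]/[HA]) = 4.74 + log(0.005622/0.002706) = 4.74 + (+0.32) = 5.06.

5.06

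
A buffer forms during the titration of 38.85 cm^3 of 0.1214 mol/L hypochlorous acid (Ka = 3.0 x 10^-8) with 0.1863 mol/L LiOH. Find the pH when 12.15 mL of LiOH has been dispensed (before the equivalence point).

7.49

Initial n(HClO) = 0.1214 x 0.03885 = 0.004716 mol.
n(LiOH) added = 0.1863 x 0.01215 = 0.002264 mol, converting that many moles of HClO to ClO-.
Remaining n(HClO) = 0.002453 mol; n(ClO-) = 0.002264 mol.
By Henderson-Hasselbalch, pH = pKa + log([A^-]/[HA]) = 7.52 + log(0.002264/0.002453) = 7.52 + (-0.03) = 7.49.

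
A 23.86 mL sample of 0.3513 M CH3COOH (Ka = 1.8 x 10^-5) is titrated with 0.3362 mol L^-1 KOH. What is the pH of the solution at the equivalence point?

8.99

n(CH3COOH) = 0.3513 x 0.02386 = 0.008382 mol; V(KOH) at equivalence = 0.008382/0.3362 = 0.02493 L.
At equivalence all the acid is converted to CH3COO-; total volume = 0.02386 + 0.02493 = 0.04879 L, so [CH3COO-] = 0.008382/0.04879 = 0.1718 M.
Kb = Kw/Ka = 1.0e-14 / 1.8 x 10^-5 = 5.56e-10.
[OH^-] = sqrt(Kb x [CH3COO-]) = sqrt(5.56e-10 x 0.1718) = 9.77e-6 M.
pOH = 5.01, so pH = 14.00 - 5.01 = 8.99.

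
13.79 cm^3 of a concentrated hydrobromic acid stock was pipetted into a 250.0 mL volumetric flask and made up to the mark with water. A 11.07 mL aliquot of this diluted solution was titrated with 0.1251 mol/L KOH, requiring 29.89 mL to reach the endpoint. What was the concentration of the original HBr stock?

6.12 M

n(KOH) = 0.1251 x 0.02989 = 0.003739 mol.
n(HBr) in the aliquot = 0.003739 mol.
[diluted HBr] = 0.003739 / 0.01107 = 0.3378 M.
Dilution factor = 250.0/13.79 = 18.13, so [stock] = 0.3378 x 18.13 = 6.12 M.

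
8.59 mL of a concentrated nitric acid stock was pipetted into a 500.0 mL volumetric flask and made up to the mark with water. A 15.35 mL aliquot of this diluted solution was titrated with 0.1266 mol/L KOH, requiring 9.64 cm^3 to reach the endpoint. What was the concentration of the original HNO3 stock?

4.63 M

n(KOH) = 0.1266 x 0.009640 = 0.001220 mol.
n(HNO3) in the aliquot = 0.001220 mol.
[diluted HNO3] = 0.001220 / 0.01535 = 0.07951 M.
Dilution factor = 500.0/8.590 = 58.21, so [stock] = 0.07951 x 58.21 = 4.63 M.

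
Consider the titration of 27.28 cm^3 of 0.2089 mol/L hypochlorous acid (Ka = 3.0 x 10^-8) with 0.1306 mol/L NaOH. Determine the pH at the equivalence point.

10.21

n(HClO) = 0.2089 x 0.02728 = 0.005699 mol; V(NaOH) at equivalence = 0.005699/0.1306 = 0.04364 L.
At equivalence all the acid is converted to ClO-; total volume = 0.02728 + 0.04364 = 0.07092 L, so [ClO-] = 0.005699/0.07092 = 0.08036 M.
Kb = Kw/Ka = 1.0e-14 / 3.0 x 10^-8 = 3.33e-7.
[OH^-] = sqrt(Kb x [ClO-]) = sqrt(3.33e-7 x 0.08036) = 0.000164 M.
pOH = 3.79, so pH = 14.00 - 3.79 = 10.21.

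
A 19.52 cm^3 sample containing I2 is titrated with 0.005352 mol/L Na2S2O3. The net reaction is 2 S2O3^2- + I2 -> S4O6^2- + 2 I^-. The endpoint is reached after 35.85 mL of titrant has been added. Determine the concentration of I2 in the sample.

0.00491 M

n(Na2S2O3) = 0.005352 x 0.03585 = 0.0001919 mol.
From the balanced equation, 2 mol Na2S2O3 reacts with 1 mol I2, so n(I2) = 0.0001919 x 1/2 = 9.593e-5 mol.
[I2] = 9.593e-5 / 0.01952 L = 0.00491 M.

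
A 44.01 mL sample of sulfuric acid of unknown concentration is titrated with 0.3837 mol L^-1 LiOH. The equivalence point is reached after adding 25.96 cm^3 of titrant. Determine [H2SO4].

0.113 M

n(LiOH) delivered = 0.3837 x 0.02596 = 0.009961 mol.
The reaction is 1 H2SO4 + 2 LiOH, so n(H2SO4) = 0.009961 x 1/2 = 0.004980 mol.
[H2SO4] = 0.004980 mol / 0.04401 L = 0.113 M.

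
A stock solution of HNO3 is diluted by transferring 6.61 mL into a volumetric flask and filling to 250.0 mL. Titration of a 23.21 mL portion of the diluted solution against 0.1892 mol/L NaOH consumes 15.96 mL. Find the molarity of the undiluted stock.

n(NaOH) = 0.1892 x 0.01596 = 0.003020 mol.
n(HNO3) in the aliquot = 0.003020 mol.
[diluted HNO3] = 0.003020 / 0.02321 = 0.1301 M.
Dilution factor = 250.0/6.610 = 37.82, so [stock] = 0.1301 x 37.82 = 4.92 M.

4.92 M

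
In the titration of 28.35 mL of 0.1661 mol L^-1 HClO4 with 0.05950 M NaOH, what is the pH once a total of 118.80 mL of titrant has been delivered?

12.21

n(acid) = 0.1661 x 0.02835 = 0.004709 mol; n(NaOH) added = 0.05950 x 0.1188 = 0.007069 mol.
Base is in excess by 0.007069 - 0.004709 = 0.002360 mol in a total volume of 0.1472 L.
[OH^-] = 0.002360/0.1472 = 0.01604 M, so pOH = 1.79 and pH = 14.00 - 1.79 = 12.21.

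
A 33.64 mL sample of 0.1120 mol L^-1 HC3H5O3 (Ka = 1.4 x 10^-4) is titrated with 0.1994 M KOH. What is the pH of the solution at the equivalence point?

n(HC3H5O3) = 0.1120 x 0.03364 = 0.003768 mol; V(KOH) at equivalence = 0.003768/0.1994 = 0.01890 L.
At equivalence all the acid is converted to C3H5O3-; total volume = 0.03364 + 0.01890 = 0.05254 L, so [C3H5O3-] = 0.003768/0.05254 = 0.07172 M.
Kb = Kw/Ka = 1.0e-14 / 1.4 x 10^-4 = 7.14e-11.
[OH^-] = sqrt(Kb x [C3H5O3-]) = sqrt(7.14e-11 x 0.07172) = 2.26e-6 M.
pOH = 5.65, so pH = 14.00 - 5.65 = 8.35.

8.35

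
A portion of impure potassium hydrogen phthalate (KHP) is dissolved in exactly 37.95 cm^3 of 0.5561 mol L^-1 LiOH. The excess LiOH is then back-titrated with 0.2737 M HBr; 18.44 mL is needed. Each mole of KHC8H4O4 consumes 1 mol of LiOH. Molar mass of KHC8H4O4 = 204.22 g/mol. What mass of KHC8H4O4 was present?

3.28 g

Total n(LiOH) added = 0.5561 x 0.03795 = 0.02110 mol.
n(HBr) used = 0.2737 x 0.01844 = 0.005047 mol, which equals the excess n(LiOH).
So n(LiOH) consumed by the sample = 0.02110 - 0.005047 = 0.01606 mol.
n(KHC8H4O4) = 0.01606 / 1 = 0.01606 mol.
mass = 0.01606 mol x 204.22 g/mol = 3.28 g.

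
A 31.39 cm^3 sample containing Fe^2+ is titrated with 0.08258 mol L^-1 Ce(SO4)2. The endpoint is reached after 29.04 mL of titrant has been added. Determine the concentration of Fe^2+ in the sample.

0.0764 M

n(Ce(SO4)2) = 0.08258 x 0.02904 = 0.002398 mol.
From the balanced equation, 1 mol Ce(SO4)2 reacts with 1 mol Fe^2+, so n(Fe^2+) = 0.002398 x 1/1 = 0.002398 mol.
[Fe^2+] = 0.002398 / 0.03139 L = 0.0764 M.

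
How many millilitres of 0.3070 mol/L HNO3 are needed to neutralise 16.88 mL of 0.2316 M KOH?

12.7 mL

n(KOH) = 0.2316 mol/L x 0.01688 L = 0.003909 mol.
At equivalence n(HNO3) = n(KOH) = 0.003909 mol.
V(HNO3) = 0.003909 / 0.3070 = 0.01273 L = 12.7 mL.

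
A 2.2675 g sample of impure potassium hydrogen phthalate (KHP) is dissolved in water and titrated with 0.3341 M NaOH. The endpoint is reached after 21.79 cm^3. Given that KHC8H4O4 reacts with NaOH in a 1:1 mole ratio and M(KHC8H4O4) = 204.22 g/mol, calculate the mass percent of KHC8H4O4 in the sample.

65.6%

n(NaOH) = 0.3341 x 0.02179 = 0.007280 mol.
n(KHC8H4O4) = 0.007280 / 1 = 0.007280 mol.
mass of KHC8H4O4 = 0.007280 x 204.22 = 1.487 g.
% purity = 1.487 / 2.2675 x 100 = 65.6%.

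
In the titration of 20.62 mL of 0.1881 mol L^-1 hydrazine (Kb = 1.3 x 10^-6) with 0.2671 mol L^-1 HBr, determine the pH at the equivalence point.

4.54

n(N2H4) = 0.1881 x 0.02062 = 0.003879 mol; V(HBr) at equivalence = 0.003879/0.2671 = 0.01452 L.
At equivalence the base is fully converted to N2H5+; total volume = 0.03514 L, so [N2H5+] = 0.003879/0.03514 = 0.1104 M.
Ka(N2H5+) = Kw/Kb = 1.0e-14 / 1.3 x 10^-6 = 7.69e-9.
[H^+] = sqrt(Ka x [N2H5+]) = sqrt(7.69e-9 x 0.1104) = 2.91e-5 M.
pH = -log(2.91e-5) = 4.54.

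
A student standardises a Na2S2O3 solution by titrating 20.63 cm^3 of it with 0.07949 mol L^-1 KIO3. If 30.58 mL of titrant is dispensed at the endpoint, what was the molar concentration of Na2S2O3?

n(KIO3) = 0.07949 x 0.03058 = 0.002431 mol.
From the balanced equation, 1 mol KIO3 reacts with 6 mol Na2S2O3, so n(Na2S2O3) = 0.002431 x 6/1 = 0.01458 mol.
[Na2S2O3] = 0.01458 / 0.02063 L = 0.707 M.

0.707 M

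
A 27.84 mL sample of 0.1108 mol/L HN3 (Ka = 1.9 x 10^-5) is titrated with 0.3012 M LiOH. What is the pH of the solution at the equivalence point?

8.81

n(HN3) = 0.1108 x 0.02784 = 0.003085 mol; V(LiOH) at equivalence = 0.003085/0.3012 = 0.01024 L.
At equivalence all the acid is converted to N3-; total volume = 0.02784 + 0.01024 = 0.03808 L, so [N3-] = 0.003085/0.03808 = 0.08100 M.
Kb = Kw/Ka = 1.0e-14 / 1.9 x 10^-5 = 5.26e-10.
[OH^-] = sqrt(Kb x [N3-]) = sqrt(5.26e-10 x 0.08100) = 6.53e-6 M.
pOH = 5.19, so pH = 14.00 - 5.19 = 8.81.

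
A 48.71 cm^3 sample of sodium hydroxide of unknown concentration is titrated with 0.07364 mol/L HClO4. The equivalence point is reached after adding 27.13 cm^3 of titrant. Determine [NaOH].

0.0410 M

n(HClO4) delivered = 0.07364 x 0.02713 = 0.001998 mol.
For a 1:1 reaction, n(NaOH) = 0.001998 mol.
[NaOH] = 0.001998 mol / 0.04871 L = 0.0410 M.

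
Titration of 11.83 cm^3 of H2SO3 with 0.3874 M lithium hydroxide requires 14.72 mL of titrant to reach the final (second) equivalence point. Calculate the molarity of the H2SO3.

0.241 M

n(LiOH) = 0.3874 x 0.01472 = 0.005703 mol.
At the final (second) equivalence point, 2 mol OH^- react per mol H2SO3, so n(H2SO3) = 0.005703 / 2 = 0.002851 mol.
[H2SO3] = 0.002851 / 0.01183 L = 0.241 M.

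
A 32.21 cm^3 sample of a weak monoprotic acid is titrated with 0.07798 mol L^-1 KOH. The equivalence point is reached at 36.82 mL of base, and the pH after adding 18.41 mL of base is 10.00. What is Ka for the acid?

1.0 x 10^-10

18.41 mL is half of the equivalence volume, so this is the half-equivalence point where [HA] = [A^-].
At half-equivalence pH = pKa, so pKa = 10.00.
Ka = 10^(-10.00) = 1.0 x 10^-10.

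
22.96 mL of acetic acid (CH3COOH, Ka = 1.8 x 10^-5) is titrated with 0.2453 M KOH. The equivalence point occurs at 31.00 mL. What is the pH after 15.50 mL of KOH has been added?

4.74

15.50 mL is exactly half the equivalence volume (31.00/2), i.e. the half-equivalence point.
There, n(HA) = n(A^-), so pH = pKa = -log(1.8 x 10^-5) = 4.74.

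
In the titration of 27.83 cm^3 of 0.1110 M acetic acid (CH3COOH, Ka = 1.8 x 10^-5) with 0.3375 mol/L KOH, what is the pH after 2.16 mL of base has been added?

4.23

Initial n(CH3COOH) = 0.1110 x 0.02783 = 0.003089 mol.
n(KOH) added = 0.3375 x 0.002160 = 0.0007290 mol, converting that many moles of CH3COOH to CH3COO-.
Remaining n(CH3COOH) = 0.002360 mol; n(CH3COO-) = 0.0007290 mol.
By Henderson-Hasselbalch, pH = pKa + log([A^-]/[HA]) = 4.74 + log(0.0007290/0.002360) = 4.74 + (-0.51) = 4.23.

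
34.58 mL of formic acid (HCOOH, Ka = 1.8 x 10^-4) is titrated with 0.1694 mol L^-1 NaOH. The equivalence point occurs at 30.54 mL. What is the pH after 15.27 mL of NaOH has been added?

15.27 mL is exactly half the equivalence volume (30.54/2), i.e. the half-equivalence point.
There, n(HA) = n(A^-), so pH = pKa = -log(1.8 x 10^-4) = 3.74.

3.74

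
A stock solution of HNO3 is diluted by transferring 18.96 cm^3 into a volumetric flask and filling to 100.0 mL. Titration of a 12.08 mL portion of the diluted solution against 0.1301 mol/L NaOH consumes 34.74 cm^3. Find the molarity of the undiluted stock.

n(NaOH) = 0.1301 x 0.03474 = 0.004520 mol.
n(HNO3) in the aliquot = 0.004520 mol.
[diluted HNO3] = 0.004520 / 0.01208 = 0.3741 M.
Dilution factor = 100.0/18.96 = 5.274, so [stock] = 0.3741 x 5.274 = 1.97 M.

1.97 M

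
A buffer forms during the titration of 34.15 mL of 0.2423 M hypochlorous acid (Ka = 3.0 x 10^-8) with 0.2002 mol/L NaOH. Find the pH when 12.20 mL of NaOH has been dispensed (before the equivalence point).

7.14

Initial n(HClO) = 0.2423 x 0.03415 = 0.008275 mol.
n(NaOH) added = 0.2002 x 0.01220 = 0.002442 mol, converting that many moles of HClO to ClO-.
Remaining n(HClO) = 0.005832 mol; n(ClO-) = 0.002442 mol.
By Henderson-Hasselbalch, pH = pKa + log([A^-]/[HA]) = 7.52 + log(0.002442/0.005832) = 7.52 + (-0.38) = 7.14.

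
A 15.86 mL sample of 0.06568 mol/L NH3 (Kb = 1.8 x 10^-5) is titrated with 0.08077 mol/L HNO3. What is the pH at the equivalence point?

n(NH3) = 0.06568 x 0.01586 = 0.001042 mol; V(HNO3) at equivalence = 0.001042/0.08077 = 0.01290 L.
At equivalence the base is fully converted to NH4+; total volume = 0.02876 L, so [NH4+] = 0.001042/0.02876 = 0.03622 M.
Ka(NH4+) = Kw/Kb = 1.0e-14 / 1.8 x 10^-5 = 5.56e-10.
[H^+] = sqrt(Ka x [NH4+]) = sqrt(5.56e-10 x 0.03622) = 4.49e-6 M.
pH = -log(4.49e-6) = 5.35.

5.35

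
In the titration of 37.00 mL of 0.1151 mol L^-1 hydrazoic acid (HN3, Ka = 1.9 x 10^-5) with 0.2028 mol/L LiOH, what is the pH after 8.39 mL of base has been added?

4.54

Initial n(HN3) = 0.1151 x 0.03700 = 0.004259 mol.
n(LiOH) added = 0.2028 x 0.008390 = 0.001701 mol, converting that many moles of HN3 to N3-.
Remaining n(HN3) = 0.002557 mol; n(N3-) = 0.001701 mol.
By Henderson-Hasselbalch, pH = pKa + log([A^-]/[HA]) = 4.72 + log(0.001701/0.002557) = 4.72 + (-0.18) = 4.54.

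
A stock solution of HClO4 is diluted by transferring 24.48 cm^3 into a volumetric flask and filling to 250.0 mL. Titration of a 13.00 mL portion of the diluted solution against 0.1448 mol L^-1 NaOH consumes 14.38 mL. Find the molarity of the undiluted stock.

n(NaOH) = 0.1448 x 0.01438 = 0.002082 mol.
n(HClO4) in the aliquot = 0.002082 mol.
[diluted HClO4] = 0.002082 / 0.01300 = 0.1602 M.
Dilution factor = 250.0/24.48 = 10.21, so [stock] = 0.1602 x 10.21 = 1.64 M.

1.64 M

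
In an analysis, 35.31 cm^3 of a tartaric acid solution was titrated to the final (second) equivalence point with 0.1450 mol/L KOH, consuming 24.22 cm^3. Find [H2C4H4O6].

n(KOH) = 0.1450 x 0.02422 = 0.003512 mol.
At the final (second) equivalence point, 2 mol OH^- react per mol H2C4H4O6, so n(H2C4H4O6) = 0.003512 / 2 = 0.001756 mol.
[H2C4H4O6] = 0.001756 / 0.03531 L = 0.0497 M.

0.0497 M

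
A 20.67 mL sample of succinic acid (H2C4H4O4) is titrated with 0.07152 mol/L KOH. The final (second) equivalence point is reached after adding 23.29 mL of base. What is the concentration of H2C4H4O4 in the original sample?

n(KOH) = 0.07152 x 0.02329 = 0.001666 mol.
At the final (second) equivalence point, 2 mol OH^- react per mol H2C4H4O4, so n(H2C4H4O4) = 0.001666 / 2 = 0.0008329 mol.
[H2C4H4O4] = 0.0008329 / 0.02067 L = 0.0403 M.

0.0403 M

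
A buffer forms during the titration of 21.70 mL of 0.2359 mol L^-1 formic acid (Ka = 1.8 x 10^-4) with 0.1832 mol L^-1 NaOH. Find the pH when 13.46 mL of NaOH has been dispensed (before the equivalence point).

Initial n(HCOOH) = 0.2359 x 0.02170 = 0.005119 mol.
n(NaOH) added = 0.1832 x 0.01346 = 0.002466 mol, converting that many moles of HCOOH to HCOO-.
Remaining n(HCOOH) = 0.002653 mol; n(HCOO-) = 0.002466 mol.
By Henderson-Hasselbalch, pH = pKa + log([A^-]/[HA]) = 3.74 + log(0.002466/0.002653) = 3.74 + (-0.03) = 3.71.

3.71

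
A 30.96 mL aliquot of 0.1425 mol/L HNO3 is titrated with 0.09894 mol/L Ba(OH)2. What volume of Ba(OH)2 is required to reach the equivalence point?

n(HNO3) = 0.1425 mol/L x 0.03096 L = 0.004412 mol.
The neutralisation is 2 HNO3 : 1 Ba(OH)2, so n(Ba(OH)2) = 0.004412 x 1/2 = 0.002206 mol.
V(Ba(OH)2) = 0.002206 / 0.09894 = 0.02230 L = 22.3 mL.

22.3 mL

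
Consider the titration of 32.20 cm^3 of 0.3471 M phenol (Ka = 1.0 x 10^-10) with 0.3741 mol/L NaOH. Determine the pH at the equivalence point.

11.63

n(C6H5OH) = 0.3471 x 0.03220 = 0.01118 mol; V(NaOH) at equivalence = 0.01118/0.3741 = 0.02988 L.
At equivalence all the acid is converted to C6H5O-; total volume = 0.03220 + 0.02988 = 0.06208 L, so [C6H5O-] = 0.01118/0.06208 = 0.1800 M.
Kb = Kw/Ka = 1.0e-14 / 1.0 x 10^-10 = 0.000100.
[OH^-] = sqrt(Kb x [C6H5O-]) = sqrt(0.000100 x 0.1800) = 0.00424 M.
pOH = 2.37, so pH = 14.00 - 2.37 = 11.63.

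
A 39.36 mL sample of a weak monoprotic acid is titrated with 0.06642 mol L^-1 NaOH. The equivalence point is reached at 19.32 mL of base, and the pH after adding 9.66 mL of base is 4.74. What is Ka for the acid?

1.8 x 10^-5

9.66 mL is half of the equivalence volume, so this is the half-equivalence point where [HA] = [A^-].
At half-equivalence pH = pKa, so pKa = 4.74.
Ka = 10^(-4.74) = 1.8 x 10^-5.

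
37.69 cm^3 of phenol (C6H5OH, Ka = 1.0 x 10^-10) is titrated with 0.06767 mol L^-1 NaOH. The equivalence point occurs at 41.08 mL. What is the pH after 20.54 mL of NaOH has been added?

20.54 mL is exactly half the equivalence volume (41.08/2), i.e. the half-equivalence point.
There, n(HA) = n(A^-), so pH = pKa = -log(1.0 x 10^-10) = 10.00.

10.00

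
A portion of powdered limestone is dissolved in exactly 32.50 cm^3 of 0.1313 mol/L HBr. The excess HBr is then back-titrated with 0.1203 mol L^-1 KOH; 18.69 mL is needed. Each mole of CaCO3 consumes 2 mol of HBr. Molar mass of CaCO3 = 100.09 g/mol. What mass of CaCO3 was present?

Total n(HBr) added = 0.1313 x 0.03250 = 0.004267 mol.
n(KOH) used = 0.1203 x 0.01869 = 0.002248 mol, which equals the excess n(HBr).
So n(HBr) consumed by the sample = 0.004267 - 0.002248 = 0.002019 mol.
n(CaCO3) = 0.002019 / 2 = 0.001009 mol.
mass = 0.001009 mol x 100.09 g/mol = 0.101 g.

0.101 g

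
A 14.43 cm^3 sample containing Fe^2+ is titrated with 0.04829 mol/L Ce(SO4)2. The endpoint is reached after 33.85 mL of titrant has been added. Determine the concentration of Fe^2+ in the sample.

0.113 M

n(Ce(SO4)2) = 0.04829 x 0.03385 = 0.001635 mol.
From the balanced equation, 1 mol Ce(SO4)2 reacts with 1 mol Fe^2+, so n(Fe^2+) = 0.001635 x 1/1 = 0.001635 mol.
[Fe^2+] = 0.001635 / 0.01443 L = 0.113 M.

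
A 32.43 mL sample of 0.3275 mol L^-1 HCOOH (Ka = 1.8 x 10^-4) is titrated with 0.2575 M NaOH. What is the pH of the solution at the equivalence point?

8.45

n(HCOOH) = 0.3275 x 0.03243 = 0.01062 mol; V(NaOH) at equivalence = 0.01062/0.2575 = 0.04125 L.
At equivalence all the acid is converted to HCOO-; total volume = 0.03243 + 0.04125 = 0.07368 L, so [HCOO-] = 0.01062/0.07368 = 0.1442 M.
Kb = Kw/Ka = 1.0e-14 / 1.8 x 10^-4 = 5.56e-11.
[OH^-] = sqrt(Kb x [HCOO-]) = sqrt(5.56e-11 x 0.1442) = 2.83e-6 M.
pOH = 5.55, so pH = 14.00 - 5.55 = 8.45.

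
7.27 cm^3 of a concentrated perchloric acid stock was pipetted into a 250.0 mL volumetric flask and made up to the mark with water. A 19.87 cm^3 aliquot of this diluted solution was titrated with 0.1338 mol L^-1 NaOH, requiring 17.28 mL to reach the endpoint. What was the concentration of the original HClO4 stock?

4.00 M

n(NaOH) = 0.1338 x 0.01728 = 0.002312 mol.
n(HClO4) in the aliquot = 0.002312 mol.
[diluted HClO4] = 0.002312 / 0.01987 = 0.1164 M.
Dilution factor = 250.0/7.270 = 34.39, so [stock] = 0.1164 x 34.39 = 4.00 M.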